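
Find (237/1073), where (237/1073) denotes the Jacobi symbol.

237 ≡ 1 (mod 4), so quadratic reciprocity gives (237/1073) = (1073/237). Reduce: 1073 ≡ 125 (mod 237). Now have (125/237).
125 ≡ 1 (mod 4), so quadratic reciprocity gives (125/237) = (237/125). Reduce: 237 ≡ 112 (mod 125). Now have (112/125).
Factor out 2: 112 = 2^4·7. Since 125 ≡ 5 (mod 8), (2/125) = -1, and (2/125)^4 = +1. Now have (7/125).
125 ≡ 1 (mod 4), so quadratic reciprocity gives (7/125) = (125/7). Reduce: 125 ≡ 6 (mod 7). Now have (6/7).
Factor out 2: 6 = 2·3. Since 7 ≡ 7 (mod 8), (2/7) = +1. Now have (3/7).
Both 3 ≡ 3 and 7 ≡ 3 (mod 4), so reciprocity gives (3/7) = -(7/3). Reduce: 7 ≡ 1 (mod 3). Now have -(1/3).
(1/3) = 1. Collecting the sign factors: -1.

-1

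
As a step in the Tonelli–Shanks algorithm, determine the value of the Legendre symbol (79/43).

Reduce the numerator: 79 ≡ 36 (mod 43), so (79/43) = (36/43).
Factor out 2: 36 = 2^2·9. Since 43 ≡ 3 (mod 8), (2/43) = -1, and (2/43)^2 = +1. Now have (9/43).
9 ≡ 1 (mod 4), so quadratic reciprocity gives (9/43) = (43/9). Reduce: 43 ≡ 7 (mod 9). Now have (7/9).
9 ≡ 1 (mod 4), so quadratic reciprocity gives (7/9) = (9/7). Reduce: 9 ≡ 2 (mod 7). Now have (2/7).
Factor out 2: 2 = 2. Since 7 ≡ 7 (mod 8), (2/7) = +1. Now have (1/7).
(1/7) = 1. Collecting the sign factors: 1.

1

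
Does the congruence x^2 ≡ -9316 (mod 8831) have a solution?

Pull out -1: (-9316|8831) = (-1|8831)·(9316|8831). Since 8831 ≡ 3 (mod 4), (-1|8831) = -1. Now have -(9316|8831).
Reduce the numerator: 9316 ≡ 485 (mod 8831), so (9316|8831) = (485|8831).
485 ≡ 1 (mod 4), so quadratic reciprocity gives (485|8831) = (8831|485). Reduce: 8831 ≡ 101 (mod 485). Now have -(101|485).
101 ≡ 1 (mod 4), so quadratic reciprocity gives (101|485) = (485|101). Reduce: 485 ≡ 81 (mod 101). Now have -(81|101).
81 ≡ 1 (mod 4), so quadratic reciprocity gives (81|101) = (101|81). Reduce: 101 ≡ 20 (mod 81). Now have -(20|81).
Factor out 2: 20 = 2^2·5. Since 81 ≡ 1 (mod 8), (2|81) = +1, and (2|81)^2 = +1. Now have -(5|81).
5 ≡ 1 (mod 4), so quadratic reciprocity gives (5|81) = (81|5). Reduce: 81 ≡ 1 (mod 5). Now have -(1|5).
(1|5) = 1. Collecting the sign factors: -1.
The Legendre symbol is -1, so x^2 ≡ -9316 (mod 8831) has no solution.

no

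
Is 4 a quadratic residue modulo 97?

Factor out 2: 4 = 2^2. Since 97 ≡ 1 (mod 8), (2/97) = +1, and (2/97)^2 = +1. Now have (1/97).
(1/97) = 1. Collecting the sign factors: 1.
(4/97) = 1, and 97 is prime, so 4 is a quadratic residue mod 97.

yes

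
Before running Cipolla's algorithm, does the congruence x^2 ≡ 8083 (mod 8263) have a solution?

(8083/8263)
  = -(8263/8083)    [QR: both ≡ 3 mod 4, sign flips]
  = -(180/8083)    [8263 ≡ 180 mod 8083]
  = -(45/8083)    [8083 ≡ 3 mod 8 ⇒ (2/8083)^2 = +1]
  = -(8083/45)    [QR: 45 ≡ 1 mod 4, sign kept]
  = -(28/45)    [8083 ≡ 28 mod 45]
  = -(7/45)    [45 ≡ 5 mod 8 ⇒ (2/45)^2 = +1]
  = -(45/7)    [QR: 45 ≡ 1 mod 4, sign kept]
  = -(3/7)    [45 ≡ 3 mod 7]
  = (7/3)    [QR: both ≡ 3 mod 4, sign flips]
  = (1/3)    [7 ≡ 1 mod 3]
  = 1    [(1/3) = 1]
(8083/8263) = 1, and 8263 is prime, so 8083 is a quadratic residue mod 8263.

yes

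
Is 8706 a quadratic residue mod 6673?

Reduce the numerator: 8706 ≡ 2033 (mod 6673), so (8706/6673) = (2033/6673).
2033 ≡ 1 (mod 4), so quadratic reciprocity gives (2033/6673) = (6673/2033). Reduce: 6673 ≡ 574 (mod 2033). Now have (574/2033).
Factor out 2: 574 = 2·287. Since 2033 ≡ 1 (mod 8), (2/2033) = +1. Now have (287/2033).
2033 ≡ 1 (mod 4), so quadratic reciprocity gives (287/2033) = (2033/287). Reduce: 2033 ≡ 24 (mod 287). Now have (24/287).
Factor out 2: 24 = 2^3·3. Since 287 ≡ 7 (mod 8), (2/287) = +1, and (2/287)^3 = +1. Now have (3/287).
Both 3 ≡ 3 and 287 ≡ 3 (mod 4), so reciprocity gives (3/287) = -(287/3). Reduce: 287 ≡ 2 (mod 3). Now have -(2/3).
Factor out 2: 2 = 2. Since 3 ≡ 3 (mod 8), (2/3) = -1. Now have (1/3).
(1/3) = 1. Collecting the sign factors: 1.
The Legendre symbol is 1, so x^2 ≡ 8706 (mod 6673) has solution.

yes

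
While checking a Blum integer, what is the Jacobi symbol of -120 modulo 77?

Pull out -1: (-120/77) = (-1/77)·(120/77). Since 77 ≡ 1 (mod 4), (-1/77) = +1. Now have (120/77).
Reduce the numerator: 120 ≡ 43 (mod 77), so (120/77) = (43/77).
77 ≡ 1 (mod 4), so quadratic reciprocity gives (43/77) = (77/43). Reduce: 77 ≡ 34 (mod 43). Now have (34/43).
Factor out 2: 34 = 2·17. Since 43 ≡ 3 (mod 8), (2/43) = -1. Now have -(17/43).
17 ≡ 1 (mod 4), so quadratic reciprocity gives (17/43) = (43/17). Reduce: 43 ≡ 9 (mod 17). Now have -(9/17).
9 ≡ 1 (mod 4), so quadratic reciprocity gives (9/17) = (17/9). Reduce: 17 ≡ 8 (mod 9). Now have -(8/9).
Factor out 2: 8 = 2^3. Since 9 ≡ 1 (mod 8), (2/9) = +1, and (2/9)^3 = +1. Now have -(1/9).
(1/9) = 1. Collecting the sign factors: -1.

-1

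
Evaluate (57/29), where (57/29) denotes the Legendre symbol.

1

(57/29)
  = (28/29)    [57 ≡ 28 mod 29]
  = (7/29)    [29 ≡ 5 mod 8 ⇒ (2/29)^2 = +1]
  = (29/7)    [QR: 29 ≡ 1 mod 4, sign kept]
  = (1/7)    [29 ≡ 1 mod 7]
  = 1    [(1/7) = 1]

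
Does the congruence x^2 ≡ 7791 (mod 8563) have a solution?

(7791|8563)
  = -(8563|7791)    [QR: both ≡ 3 mod 4, sign flips]
  = -(772|7791)    [8563 ≡ 772 mod 7791]
  = -(193|7791)    [7791 ≡ 7 mod 8 ⇒ (2|7791)^2 = +1]
  = -(7791|193)    [QR: 193 ≡ 1 mod 4, sign kept]
  = -(71|193)    [7791 ≡ 71 mod 193]
  = -(193|71)    [QR: 193 ≡ 1 mod 4, sign kept]
  = -(51|71)    [193 ≡ 51 mod 71]
  = (71|51)    [QR: both ≡ 3 mod 4, sign flips]
  = (20|51)    [71 ≡ 20 mod 51]
  = (5|51)    [51 ≡ 3 mod 8 ⇒ (2|51)^2 = +1]
  = (51|5)    [QR: 5 ≡ 1 mod 4, sign kept]
  = (1|5)    [51 ≡ 1 mod 5]
  = 1    [(1|5) = 1]
(7791|8563) = 1, and 8563 is prime, so 7791 is a quadratic residue mod 8563.

yes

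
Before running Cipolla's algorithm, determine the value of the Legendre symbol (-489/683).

-1

(-489/683)
  = (194/683)    [-489 ≡ 194 mod 683]
  = -(97/683)    [683 ≡ 3 mod 8 ⇒ (2/683) = -1]
  = -(683/97)    [QR: 97 ≡ 1 mod 4, sign kept]
  = -(4/97)    [683 ≡ 4 mod 97]
  = -(1/97)    [97 ≡ 1 mod 8 ⇒ (2/97)^2 = +1]
  = -1    [(1/97) = 1]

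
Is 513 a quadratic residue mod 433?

no

Reduce the numerator: 513 ≡ 80 (mod 433), so (513/433) = (80/433).
Factor out 2: 80 = 2^4·5. Since 433 ≡ 1 (mod 8), (2/433) = +1, and (2/433)^4 = +1. Now have (5/433).
5 ≡ 1 (mod 4), so quadratic reciprocity gives (5/433) = (433/5). Reduce: 433 ≡ 3 (mod 5). Now have (3/5).
5 ≡ 1 (mod 4), so quadratic reciprocity gives (3/5) = (5/3). Reduce: 5 ≡ 2 (mod 3). Now have (2/3).
Factor out 2: 2 = 2. Since 3 ≡ 3 (mod 8), (2/3) = -1. Now have -(1/3).
(1/3) = 1. Collecting the sign factors: -1.
(513/433) = -1, and 433 is prime, so 513 is not a quadratic residue mod 433.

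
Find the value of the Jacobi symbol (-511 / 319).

1

(-511 / 319)
  = -(511 / 319)    [319 ≡ 3 mod 4 ⇒ (-1 / 319) = -1]
  = -(192 / 319)    [511 ≡ 192 mod 319]
  = -(3 / 319)    [319 ≡ 7 mod 8 ⇒ (2 / 319)^6 = +1]
  = (319 / 3)    [QR: both ≡ 3 mod 4, sign flips]
  = (1 / 3)    [319 ≡ 1 mod 3]
  = 1    [(1 / 3) = 1]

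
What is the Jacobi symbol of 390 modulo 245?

Reduce the numerator: 390 ≡ 145 (mod 245), so (390 / 245) = (145 / 245).
145 ≡ 1 (mod 4), so quadratic reciprocity gives (145 / 245) = (245 / 145). Reduce: 245 ≡ 100 (mod 145). Now have (100 / 145).
Factor out 2: 100 = 2^2·25. Since 145 ≡ 1 (mod 8), (2 / 145) = +1, and (2 / 145)^2 = +1. Now have (25 / 145).
25 ≡ 1 (mod 4), so quadratic reciprocity gives (25 / 145) = (145 / 25). Reduce: 145 ≡ 20 (mod 25). Now have (20 / 25).
Factor out 2: 20 = 2^2·5. Since 25 ≡ 1 (mod 8), (2 / 25) = +1, and (2 / 25)^2 = +1. Now have (5 / 25).
5 ≡ 1 (mod 4), so quadratic reciprocity gives (5 / 25) = (25 / 5). Reduce: 25 ≡ 0 (mod 5). Now have (0 / 5).
The numerator is now 0 with denominator 5 > 1: the symbol is 0.

0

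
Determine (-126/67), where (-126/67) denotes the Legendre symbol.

Reduce the numerator: -126 ≡ 8 (mod 67), so (-126/67) = (8/67).
Factor out 2: 8 = 2^3. Since 67 ≡ 3 (mod 8), (2/67) = -1, and (2/67)^3 = -1. Now have -(1/67).
(1/67) = 1. Collecting the sign factors: -1.

-1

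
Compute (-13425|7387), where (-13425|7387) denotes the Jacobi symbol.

(-13425|7387)
  = -(13425|7387)    [7387 ≡ 3 mod 4 ⇒ (-1|7387) = -1]
  = -(6038|7387)    [13425 ≡ 6038 mod 7387]
  = (3019|7387)    [7387 ≡ 3 mod 8 ⇒ (2|7387) = -1]
  = -(7387|3019)    [QR: both ≡ 3 mod 4, sign flips]
  = -(1349|3019)    [7387 ≡ 1349 mod 3019]
  = -(3019|1349)    [QR: 1349 ≡ 1 mod 4, sign kept]
  = -(321|1349)    [3019 ≡ 321 mod 1349]
  = -(1349|321)    [QR: 321 ≡ 1 mod 4, sign kept]
  = -(65|321)    [1349 ≡ 65 mod 321]
  = -(321|65)    [QR: 65 ≡ 1 mod 4, sign kept]
  = -(61|65)    [321 ≡ 61 mod 65]
  = -(65|61)    [QR: 61 ≡ 1 mod 4, sign kept]
  = -(4|61)    [65 ≡ 4 mod 61]
  = -(1|61)    [61 ≡ 5 mod 8 ⇒ (2|61)^2 = +1]
  = -1    [(1|61) = 1]

-1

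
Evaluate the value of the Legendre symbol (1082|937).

Reduce the numerator: 1082 ≡ 145 (mod 937), so (1082|937) = (145|937).
145 ≡ 1 (mod 4), so quadratic reciprocity gives (145|937) = (937|145). Reduce: 937 ≡ 67 (mod 145). Now have (67|145).
145 ≡ 1 (mod 4), so quadratic reciprocity gives (67|145) = (145|67). Reduce: 145 ≡ 11 (mod 67). Now have (11|67).
Both 11 ≡ 3 and 67 ≡ 3 (mod 4), so reciprocity gives (11|67) = -(67|11). Reduce: 67 ≡ 1 (mod 11). Now have -(1|11).
(1|11) = 1. Collecting the sign factors: -1.

-1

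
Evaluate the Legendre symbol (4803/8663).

-1

Both 4803 ≡ 3 and 8663 ≡ 3 (mod 4), so reciprocity gives (4803/8663) = -(8663/4803). Reduce: 8663 ≡ 3860 (mod 4803). Now have -(3860/4803).
Factor out 2: 3860 = 2^2·965. Since 4803 ≡ 3 (mod 8), (2/4803) = -1, and (2/4803)^2 = +1. Now have -(965/4803).
965 ≡ 1 (mod 4), so quadratic reciprocity gives (965/4803) = (4803/965). Reduce: 4803 ≡ 943 (mod 965). Now have -(943/965).
965 ≡ 1 (mod 4), so quadratic reciprocity gives (943/965) = (965/943). Reduce: 965 ≡ 22 (mod 943). Now have -(22/943).
Factor out 2: 22 = 2·11. Since 943 ≡ 7 (mod 8), (2/943) = +1. Now have -(11/943).
Both 11 ≡ 3 and 943 ≡ 3 (mod 4), so reciprocity gives (11/943) = -(943/11). Reduce: 943 ≡ 8 (mod 11). Now have (8/11).
Factor out 2: 8 = 2^3. Since 11 ≡ 3 (mod 8), (2/11) = -1, and (2/11)^3 = -1. Now have -(1/11).
(1/11) = 1. Collecting the sign factors: -1.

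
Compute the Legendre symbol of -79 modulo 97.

1

Pull out -1: (-79/97) = (-1/97)·(79/97). Since 97 ≡ 1 (mod 4), (-1/97) = +1. Now have (79/97).
97 ≡ 1 (mod 4), so quadratic reciprocity gives (79/97) = (97/79). Reduce: 97 ≡ 18 (mod 79). Now have (18/79).
Factor out 2: 18 = 2·9. Since 79 ≡ 7 (mod 8), (2/79) = +1. Now have (9/79).
9 ≡ 1 (mod 4), so quadratic reciprocity gives (9/79) = (79/9). Reduce: 79 ≡ 7 (mod 9). Now have (7/9).
9 ≡ 1 (mod 4), so quadratic reciprocity gives (7/9) = (9/7). Reduce: 9 ≡ 2 (mod 7). Now have (2/7).
Factor out 2: 2 = 2. Since 7 ≡ 7 (mod 8), (2/7) = +1. Now have (1/7).
(1/7) = 1. Collecting the sign factors: 1.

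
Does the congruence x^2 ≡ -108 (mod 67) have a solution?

yes

(-108/67)
  = -(108/67)    [67 ≡ 3 mod 4 ⇒ (-1/67) = -1]
  = -(41/67)    [108 ≡ 41 mod 67]
  = -(67/41)    [QR: 41 ≡ 1 mod 4, sign kept]
  = -(26/41)    [67 ≡ 26 mod 41]
  = -(13/41)    [41 ≡ 1 mod 8 ⇒ (2/41) = +1]
  = -(41/13)    [QR: 13 ≡ 1 mod 4, sign kept]
  = -(2/13)    [41 ≡ 2 mod 13]
  = (1/13)    [13 ≡ 5 mod 8 ⇒ (2/13) = -1]
  = 1    [(1/13) = 1]
The Legendre symbol is 1, so x^2 ≡ -108 (mod 67) has solution.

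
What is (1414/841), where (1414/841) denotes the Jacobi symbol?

(1414/841)
  = (573/841)    [1414 ≡ 573 mod 841]
  = (841/573)    [QR: 573 ≡ 1 mod 4, sign kept]
  = (268/573)    [841 ≡ 268 mod 573]
  = (67/573)    [573 ≡ 5 mod 8 ⇒ (2/573)^2 = +1]
  = (573/67)    [QR: 573 ≡ 1 mod 4, sign kept]
  = (37/67)    [573 ≡ 37 mod 67]
  = (67/37)    [QR: 37 ≡ 1 mod 4, sign kept]
  = (30/37)    [67 ≡ 30 mod 37]
  = -(15/37)    [37 ≡ 5 mod 8 ⇒ (2/37) = -1]
  = -(37/15)    [QR: 37 ≡ 1 mod 4, sign kept]
  = -(7/15)    [37 ≡ 7 mod 15]
  = (15/7)    [QR: both ≡ 3 mod 4, sign flips]
  = (1/7)    [15 ≡ 1 mod 7]
  = 1    [(1/7) = 1]

1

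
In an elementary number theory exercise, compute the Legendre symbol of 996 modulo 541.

Reduce the numerator: 996 ≡ 455 (mod 541), so (996 / 541) = (455 / 541).
541 ≡ 1 (mod 4), so quadratic reciprocity gives (455 / 541) = (541 / 455). Reduce: 541 ≡ 86 (mod 455). Now have (86 / 455).
Factor out 2: 86 = 2·43. Since 455 ≡ 7 (mod 8), (2 / 455) = +1. Now have (43 / 455).
Both 43 ≡ 3 and 455 ≡ 3 (mod 4), so reciprocity gives (43 / 455) = -(455 / 43). Reduce: 455 ≡ 25 (mod 43). Now have -(25 / 43).
25 ≡ 1 (mod 4), so quadratic reciprocity gives (25 / 43) = (43 / 25). Reduce: 43 ≡ 18 (mod 25). Now have -(18 / 25).
Factor out 2: 18 = 2·9. Since 25 ≡ 1 (mod 8), (2 / 25) = +1. Now have -(9 / 25).
9 ≡ 1 (mod 4), so quadratic reciprocity gives (9 / 25) = (25 / 9). Reduce: 25 ≡ 7 (mod 9). Now have -(7 / 9).
9 ≡ 1 (mod 4), so quadratic reciprocity gives (7 / 9) = (9 / 7). Reduce: 9 ≡ 2 (mod 7). Now have -(2 / 7).
Factor out 2: 2 = 2. Since 7 ≡ 7 (mod 8), (2 / 7) = +1. Now have -(1 / 7).
(1 / 7) = 1. Collecting the sign factors: -1.

-1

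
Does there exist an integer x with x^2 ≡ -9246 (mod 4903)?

no

(-9246|4903)
  = (560|4903)    [-9246 ≡ 560 mod 4903]
  = (35|4903)    [4903 ≡ 7 mod 8 ⇒ (2|4903)^4 = +1]
  = -(4903|35)    [QR: both ≡ 3 mod 4, sign flips]
  = -(3|35)    [4903 ≡ 3 mod 35]
  = (35|3)    [QR: both ≡ 3 mod 4, sign flips]
  = (2|3)    [35 ≡ 2 mod 3]
  = -(1|3)    [3 ≡ 3 mod 8 ⇒ (2|3) = -1]
  = -1    [(1|3) = 1]
(-9246|4903) = -1, and 4903 is prime, so -9246 is not a quadratic residue mod 4903.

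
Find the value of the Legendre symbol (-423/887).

-1

Pull out -1: (-423/887) = (-1/887)·(423/887). Since 887 ≡ 3 (mod 4), (-1/887) = -1. Now have -(423/887).
Both 423 ≡ 3 and 887 ≡ 3 (mod 4), so reciprocity gives (423/887) = -(887/423). Reduce: 887 ≡ 41 (mod 423). Now have (41/423).
41 ≡ 1 (mod 4), so quadratic reciprocity gives (41/423) = (423/41). Reduce: 423 ≡ 13 (mod 41). Now have (13/41).
13 ≡ 1 (mod 4), so quadratic reciprocity gives (13/41) = (41/13). Reduce: 41 ≡ 2 (mod 13). Now have (2/13).
Factor out 2: 2 = 2. Since 13 ≡ 5 (mod 8), (2/13) = -1. Now have -(1/13).
(1/13) = 1. Collecting the sign factors: -1.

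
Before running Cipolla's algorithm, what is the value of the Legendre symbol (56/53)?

Reduce the numerator: 56 ≡ 3 (mod 53), so (56/53) = (3/53).
53 ≡ 1 (mod 4), so quadratic reciprocity gives (3/53) = (53/3). Reduce: 53 ≡ 2 (mod 3). Now have (2/3).
Factor out 2: 2 = 2. Since 3 ≡ 3 (mod 8), (2/3) = -1. Now have -(1/3).
(1/3) = 1. Collecting the sign factors: -1.

-1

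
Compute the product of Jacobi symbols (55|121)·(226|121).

0

By multiplicativity, (55·226|121) = (55|121)·(226|121).
First factor (55|121):
(55|121)
  = (121|55)    [QR: 121 ≡ 1 mod 4, sign kept]
  = (11|55)    [121 ≡ 11 mod 55]
  = -(55|11)    [QR: both ≡ 3 mod 4, sign flips]
  = -(0|11)    [55 ≡ 0 mod 11]
  = 0    [numerator 0, gcd > 1]
Second factor (226|121):
(226|121)
  = (105|121)    [226 ≡ 105 mod 121]
  = (121|105)    [QR: 105 ≡ 1 mod 4, sign kept]
  = (16|105)    [121 ≡ 16 mod 105]
  = (1|105)    [105 ≡ 1 mod 8 ⇒ (2|105)^4 = +1]
  = 1    [(1|105) = 1]
Product: (0)·(1) = 0.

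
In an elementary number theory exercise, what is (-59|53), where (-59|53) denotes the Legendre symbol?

(-59|53)
  = (47|53)    [-59 ≡ 47 mod 53]
  = (53|47)    [QR: 53 ≡ 1 mod 4, sign kept]
  = (6|47)    [53 ≡ 6 mod 47]
  = (3|47)    [47 ≡ 7 mod 8 ⇒ (2|47) = +1]
  = -(47|3)    [QR: both ≡ 3 mod 4, sign flips]
  = -(2|3)    [47 ≡ 2 mod 3]
  = (1|3)    [3 ≡ 3 mod 8 ⇒ (2|3) = -1]
  = 1    [(1|3) = 1]

1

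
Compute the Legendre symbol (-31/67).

1

Reduce the numerator: -31 ≡ 36 (mod 67), so (-31/67) = (36/67).
Factor out 2: 36 = 2^2·9. Since 67 ≡ 3 (mod 8), (2/67) = -1, and (2/67)^2 = +1. Now have (9/67).
9 ≡ 1 (mod 4), so quadratic reciprocity gives (9/67) = (67/9). Reduce: 67 ≡ 4 (mod 9). Now have (4/9).
Factor out 2: 4 = 2^2. Since 9 ≡ 1 (mod 8), (2/9) = +1, and (2/9)^2 = +1. Now have (1/9).
(1/9) = 1. Collecting the sign factors: 1.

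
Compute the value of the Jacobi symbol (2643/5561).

-1

(2643/5561)
  = (5561/2643)    [QR: 5561 ≡ 1 mod 4, sign kept]
  = (275/2643)    [5561 ≡ 275 mod 2643]
  = -(2643/275)    [QR: both ≡ 3 mod 4, sign flips]
  = -(168/275)    [2643 ≡ 168 mod 275]
  = (21/275)    [275 ≡ 3 mod 8 ⇒ (2/275)^3 = -1]
  = (275/21)    [QR: 21 ≡ 1 mod 4, sign kept]
  = (2/21)    [275 ≡ 2 mod 21]
  = -(1/21)    [21 ≡ 5 mod 8 ⇒ (2/21) = -1]
  = -1    [(1/21) = 1]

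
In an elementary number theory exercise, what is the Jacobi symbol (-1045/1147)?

(-1045/1147)
  = -(1045/1147)    [1147 ≡ 3 mod 4 ⇒ (-1/1147) = -1]
  = -(1147/1045)    [QR: 1045 ≡ 1 mod 4, sign kept]
  = -(102/1045)    [1147 ≡ 102 mod 1045]
  = (51/1045)    [1045 ≡ 5 mod 8 ⇒ (2/1045) = -1]
  = (1045/51)    [QR: 1045 ≡ 1 mod 4, sign kept]
  = (25/51)    [1045 ≡ 25 mod 51]
  = (51/25)    [QR: 25 ≡ 1 mod 4, sign kept]
  = (1/25)    [51 ≡ 1 mod 25]
  = 1    [(1/25) = 1]

1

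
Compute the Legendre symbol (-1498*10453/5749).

By multiplicativity, (-1498·10453/5749) = (-1498/5749)·(10453/5749).
First factor (-1498/5749):
Pull out -1: (-1498/5749) = (-1/5749)·(1498/5749). Since 5749 ≡ 1 (mod 4), (-1/5749) = +1. Now have (1498/5749).
Factor out 2: 1498 = 2·749. Since 5749 ≡ 5 (mod 8), (2/5749) = -1. Now have -(749/5749).
749 ≡ 1 (mod 4), so quadratic reciprocity gives (749/5749) = (5749/749). Reduce: 5749 ≡ 506 (mod 749). Now have -(506/749).
Factor out 2: 506 = 2·253. Since 749 ≡ 5 (mod 8), (2/749) = -1. Now have (253/749).
253 ≡ 1 (mod 4), so quadratic reciprocity gives (253/749) = (749/253). Reduce: 749 ≡ 243 (mod 253). Now have (243/253).
253 ≡ 1 (mod 4), so quadratic reciprocity gives (243/253) = (253/243). Reduce: 253 ≡ 10 (mod 243). Now have (10/243).
Factor out 2: 10 = 2·5. Since 243 ≡ 3 (mod 8), (2/243) = -1. Now have -(5/243).
5 ≡ 1 (mod 4), so quadratic reciprocity gives (5/243) = (243/5). Reduce: 243 ≡ 3 (mod 5). Now have -(3/5).
5 ≡ 1 (mod 4), so quadratic reciprocity gives (3/5) = (5/3). Reduce: 5 ≡ 2 (mod 3). Now have -(2/3).
Factor out 2: 2 = 2. Since 3 ≡ 3 (mod 8), (2/3) = -1. Now have (1/3).
(1/3) = 1. Collecting the sign factors: 1.
Second factor (10453/5749):
Reduce the numerator: 10453 ≡ 4704 (mod 5749), so (10453/5749) = (4704/5749).
Factor out 2: 4704 = 2^5·147. Since 5749 ≡ 5 (mod 8), (2/5749) = -1, and (2/5749)^5 = -1. Now have -(147/5749).
5749 ≡ 1 (mod 4), so quadratic reciprocity gives (147/5749) = (5749/147). Reduce: 5749 ≡ 16 (mod 147). Now have -(16/147).
Factor out 2: 16 = 2^4. Since 147 ≡ 3 (mod 8), (2/147) = -1, and (2/147)^4 = +1. Now have -(1/147).
(1/147) = 1. Collecting the sign factors: -1.
Product: (1)·(-1) = -1.

-1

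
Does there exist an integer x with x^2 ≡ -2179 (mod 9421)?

yes

(-2179|9421)
  = (2179|9421)    [9421 ≡ 1 mod 4 ⇒ (-1|9421) = +1]
  = (9421|2179)    [QR: 9421 ≡ 1 mod 4, sign kept]
  = (705|2179)    [9421 ≡ 705 mod 2179]
  = (2179|705)    [QR: 705 ≡ 1 mod 4, sign kept]
  = (64|705)    [2179 ≡ 64 mod 705]
  = (1|705)    [705 ≡ 1 mod 8 ⇒ (2|705)^6 = +1]
  = 1    [(1|705) = 1]
(-2179|9421) = 1, and 9421 is prime, so -2179 is a quadratic residue mod 9421.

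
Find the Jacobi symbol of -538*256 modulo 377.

-1

By multiplicativity, (-538·256/377) = (-538/377)·(256/377).
First factor (-538/377):
Pull out -1: (-538/377) = (-1/377)·(538/377). Since 377 ≡ 1 (mod 4), (-1/377) = +1. Now have (538/377).
Reduce the numerator: 538 ≡ 161 (mod 377), so (538/377) = (161/377).
161 ≡ 1 (mod 4), so quadratic reciprocity gives (161/377) = (377/161). Reduce: 377 ≡ 55 (mod 161). Now have (55/161).
161 ≡ 1 (mod 4), so quadratic reciprocity gives (55/161) = (161/55). Reduce: 161 ≡ 51 (mod 55). Now have (51/55).
Both 51 ≡ 3 and 55 ≡ 3 (mod 4), so reciprocity gives (51/55) = -(55/51). Reduce: 55 ≡ 4 (mod 51). Now have -(4/51).
Factor out 2: 4 = 2^2. Since 51 ≡ 3 (mod 8), (2/51) = -1, and (2/51)^2 = +1. Now have -(1/51).
(1/51) = 1. Collecting the sign factors: -1.
Second factor (256/377):
Factor out 2: 256 = 2^8. Since 377 ≡ 1 (mod 8), (2/377) = +1, and (2/377)^8 = +1. Now have (1/377).
(1/377) = 1. Collecting the sign factors: 1.
Product: (-1)·(1) = -1.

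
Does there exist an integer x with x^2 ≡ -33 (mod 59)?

yes

(-33/59)
  = (26/59)    [-33 ≡ 26 mod 59]
  = -(13/59)    [59 ≡ 3 mod 8 ⇒ (2/59) = -1]
  = -(59/13)    [QR: 13 ≡ 1 mod 4, sign kept]
  = -(7/13)    [59 ≡ 7 mod 13]
  = -(13/7)    [QR: 13 ≡ 1 mod 4, sign kept]
  = -(6/7)    [13 ≡ 6 mod 7]
  = -(3/7)    [7 ≡ 7 mod 8 ⇒ (2/7) = +1]
  = (7/3)    [QR: both ≡ 3 mod 4, sign flips]
  = (1/3)    [7 ≡ 1 mod 3]
  = 1    [(1/3) = 1]
The Legendre symbol is 1, so x^2 ≡ -33 (mod 59) has solution.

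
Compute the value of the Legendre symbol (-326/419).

-1

Reduce the numerator: -326 ≡ 93 (mod 419), so (-326/419) = (93/419).
93 ≡ 1 (mod 4), so quadratic reciprocity gives (93/419) = (419/93). Reduce: 419 ≡ 47 (mod 93). Now have (47/93).
93 ≡ 1 (mod 4), so quadratic reciprocity gives (47/93) = (93/47). Reduce: 93 ≡ 46 (mod 47). Now have (46/47).
Factor out 2: 46 = 2·23. Since 47 ≡ 7 (mod 8), (2/47) = +1. Now have (23/47).
Both 23 ≡ 3 and 47 ≡ 3 (mod 4), so reciprocity gives (23/47) = -(47/23). Reduce: 47 ≡ 1 (mod 23). Now have -(1/23).
(1/23) = 1. Collecting the sign factors: -1.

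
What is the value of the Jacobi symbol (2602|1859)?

-1

(2602|1859)
  = (743|1859)    [2602 ≡ 743 mod 1859]
  = -(1859|743)    [QR: both ≡ 3 mod 4, sign flips]
  = -(373|743)    [1859 ≡ 373 mod 743]
  = -(743|373)    [QR: 373 ≡ 1 mod 4, sign kept]
  = -(370|373)    [743 ≡ 370 mod 373]
  = (185|373)    [373 ≡ 5 mod 8 ⇒ (2|373) = -1]
  = (373|185)    [QR: 185 ≡ 1 mod 4, sign kept]
  = (3|185)    [373 ≡ 3 mod 185]
  = (185|3)    [QR: 185 ≡ 1 mod 4, sign kept]
  = (2|3)    [185 ≡ 2 mod 3]
  = -(1|3)    [3 ≡ 3 mod 8 ⇒ (2|3) = -1]
  = -1    [(1|3) = 1]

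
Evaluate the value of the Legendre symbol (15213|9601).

1

Reduce the numerator: 15213 ≡ 5612 (mod 9601), so (15213|9601) = (5612|9601).
Factor out 2: 5612 = 2^2·1403. Since 9601 ≡ 1 (mod 8), (2|9601) = +1, and (2|9601)^2 = +1. Now have (1403|9601).
9601 ≡ 1 (mod 4), so quadratic reciprocity gives (1403|9601) = (9601|1403). Reduce: 9601 ≡ 1183 (mod 1403). Now have (1183|1403).
Both 1183 ≡ 3 and 1403 ≡ 3 (mod 4), so reciprocity gives (1183|1403) = -(1403|1183). Reduce: 1403 ≡ 220 (mod 1183). Now have -(220|1183).
Factor out 2: 220 = 2^2·55. Since 1183 ≡ 7 (mod 8), (2|1183) = +1, and (2|1183)^2 = +1. Now have -(55|1183).
Both 55 ≡ 3 and 1183 ≡ 3 (mod 4), so reciprocity gives (55|1183) = -(1183|55). Reduce: 1183 ≡ 28 (mod 55). Now have (28|55).
Factor out 2: 28 = 2^2·7. Since 55 ≡ 7 (mod 8), (2|55) = +1, and (2|55)^2 = +1. Now have (7|55).
Both 7 ≡ 3 and 55 ≡ 3 (mod 4), so reciprocity gives (7|55) = -(55|7). Reduce: 55 ≡ 6 (mod 7). Now have -(6|7).
Factor out 2: 6 = 2·3. Since 7 ≡ 7 (mod 8), (2|7) = +1. Now have -(3|7).
Both 3 ≡ 3 and 7 ≡ 3 (mod 4), so reciprocity gives (3|7) = -(7|3). Reduce: 7 ≡ 1 (mod 3). Now have (1|3).
(1|3) = 1. Collecting the sign factors: 1.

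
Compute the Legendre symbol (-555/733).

Pull out -1: (-555/733) = (-1/733)·(555/733). Since 733 ≡ 1 (mod 4), (-1/733) = +1. Now have (555/733).
733 ≡ 1 (mod 4), so quadratic reciprocity gives (555/733) = (733/555). Reduce: 733 ≡ 178 (mod 555). Now have (178/555).
Factor out 2: 178 = 2·89. Since 555 ≡ 3 (mod 8), (2/555) = -1. Now have -(89/555).
89 ≡ 1 (mod 4), so quadratic reciprocity gives (89/555) = (555/89). Reduce: 555 ≡ 21 (mod 89). Now have -(21/89).
21 ≡ 1 (mod 4), so quadratic reciprocity gives (21/89) = (89/21). Reduce: 89 ≡ 5 (mod 21). Now have -(5/21).
5 ≡ 1 (mod 4), so quadratic reciprocity gives (5/21) = (21/5). Reduce: 21 ≡ 1 (mod 5). Now have -(1/5).
(1/5) = 1. Collecting the sign factors: -1.

-1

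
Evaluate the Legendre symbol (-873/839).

Pull out -1: (-873/839) = (-1/839)·(873/839). Since 839 ≡ 3 (mod 4), (-1/839) = -1. Now have -(873/839).
Reduce the numerator: 873 ≡ 34 (mod 839), so (873/839) = (34/839).
Factor out 2: 34 = 2·17. Since 839 ≡ 7 (mod 8), (2/839) = +1. Now have -(17/839).
17 ≡ 1 (mod 4), so quadratic reciprocity gives (17/839) = (839/17). Reduce: 839 ≡ 6 (mod 17). Now have -(6/17).
Factor out 2: 6 = 2·3. Since 17 ≡ 1 (mod 8), (2/17) = +1. Now have -(3/17).
17 ≡ 1 (mod 4), so quadratic reciprocity gives (3/17) = (17/3). Reduce: 17 ≡ 2 (mod 3). Now have -(2/3).
Factor out 2: 2 = 2. Since 3 ≡ 3 (mod 8), (2/3) = -1. Now have (1/3).
(1/3) = 1. Collecting the sign factors: 1.

1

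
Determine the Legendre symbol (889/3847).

1

889 ≡ 1 (mod 4), so quadratic reciprocity gives (889/3847) = (3847/889). Reduce: 3847 ≡ 291 (mod 889). Now have (291/889).
889 ≡ 1 (mod 4), so quadratic reciprocity gives (291/889) = (889/291). Reduce: 889 ≡ 16 (mod 291). Now have (16/291).
Factor out 2: 16 = 2^4. Since 291 ≡ 3 (mod 8), (2/291) = -1, and (2/291)^4 = +1. Now have (1/291).
(1/291) = 1. Collecting the sign factors: 1.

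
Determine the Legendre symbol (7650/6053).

Reduce the numerator: 7650 ≡ 1597 (mod 6053), so (7650/6053) = (1597/6053).
1597 ≡ 1 (mod 4), so quadratic reciprocity gives (1597/6053) = (6053/1597). Reduce: 6053 ≡ 1262 (mod 1597). Now have (1262/1597).
Factor out 2: 1262 = 2·631. Since 1597 ≡ 5 (mod 8), (2/1597) = -1. Now have -(631/1597).
1597 ≡ 1 (mod 4), so quadratic reciprocity gives (631/1597) = (1597/631). Reduce: 1597 ≡ 335 (mod 631). Now have -(335/631).
Both 335 ≡ 3 and 631 ≡ 3 (mod 4), so reciprocity gives (335/631) = -(631/335). Reduce: 631 ≡ 296 (mod 335). Now have (296/335).
Factor out 2: 296 = 2^3·37. Since 335 ≡ 7 (mod 8), (2/335) = +1, and (2/335)^3 = +1. Now have (37/335).
37 ≡ 1 (mod 4), so quadratic reciprocity gives (37/335) = (335/37). Reduce: 335 ≡ 2 (mod 37). Now have (2/37).
Factor out 2: 2 = 2. Since 37 ≡ 5 (mod 8), (2/37) = -1. Now have -(1/37).
(1/37) = 1. Collecting the sign factors: -1.

-1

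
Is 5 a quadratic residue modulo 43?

5 ≡ 1 (mod 4), so quadratic reciprocity gives (5/43) = (43/5). Reduce: 43 ≡ 3 (mod 5). Now have (3/5).
5 ≡ 1 (mod 4), so quadratic reciprocity gives (3/5) = (5/3). Reduce: 5 ≡ 2 (mod 3). Now have (2/3).
Factor out 2: 2 = 2. Since 3 ≡ 3 (mod 8), (2/3) = -1. Now have -(1/3).
(1/3) = 1. Collecting the sign factors: -1.
(5/43) = -1, and 43 is prime, so 5 is not a quadratic residue mod 43.

no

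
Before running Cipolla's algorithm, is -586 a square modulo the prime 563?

Pull out -1: (-586/563) = (-1/563)·(586/563). Since 563 ≡ 3 (mod 4), (-1/563) = -1. Now have -(586/563).
Reduce the numerator: 586 ≡ 23 (mod 563), so (586/563) = (23/563).
Both 23 ≡ 3 and 563 ≡ 3 (mod 4), so reciprocity gives (23/563) = -(563/23). Reduce: 563 ≡ 11 (mod 23). Now have (11/23).
Both 11 ≡ 3 and 23 ≡ 3 (mod 4), so reciprocity gives (11/23) = -(23/11). Reduce: 23 ≡ 1 (mod 11). Now have -(1/11).
(1/11) = 1. Collecting the sign factors: -1.
The Legendre symbol is -1, so x^2 ≡ -586 (mod 563) has no solution.

no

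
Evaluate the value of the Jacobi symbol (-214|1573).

(-214|1573)
  = (1359|1573)    [-214 ≡ 1359 mod 1573]
  = (1573|1359)    [QR: 1573 ≡ 1 mod 4, sign kept]
  = (214|1359)    [1573 ≡ 214 mod 1359]
  = (107|1359)    [1359 ≡ 7 mod 8 ⇒ (2|1359) = +1]
  = -(1359|107)    [QR: both ≡ 3 mod 4, sign flips]
  = -(75|107)    [1359 ≡ 75 mod 107]
  = (107|75)    [QR: both ≡ 3 mod 4, sign flips]
  = (32|75)    [107 ≡ 32 mod 75]
  = -(1|75)    [75 ≡ 3 mod 8 ⇒ (2|75)^5 = -1]
  = -1    [(1|75) = 1]

-1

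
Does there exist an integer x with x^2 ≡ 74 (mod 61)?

(74/61)
  = (13/61)    [74 ≡ 13 mod 61]
  = (61/13)    [QR: 13 ≡ 1 mod 4, sign kept]
  = (9/13)    [61 ≡ 9 mod 13]
  = (13/9)    [QR: 9 ≡ 1 mod 4, sign kept]
  = (4/9)    [13 ≡ 4 mod 9]
  = (1/9)    [9 ≡ 1 mod 8 ⇒ (2/9)^2 = +1]
  = 1    [(1/9) = 1]
The Legendre symbol is 1, so x^2 ≡ 74 (mod 61) has solution.

yes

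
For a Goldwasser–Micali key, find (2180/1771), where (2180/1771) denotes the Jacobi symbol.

Reduce the numerator: 2180 ≡ 409 (mod 1771), so (2180/1771) = (409/1771).
409 ≡ 1 (mod 4), so quadratic reciprocity gives (409/1771) = (1771/409). Reduce: 1771 ≡ 135 (mod 409). Now have (135/409).
409 ≡ 1 (mod 4), so quadratic reciprocity gives (135/409) = (409/135). Reduce: 409 ≡ 4 (mod 135). Now have (4/135).
Factor out 2: 4 = 2^2. Since 135 ≡ 7 (mod 8), (2/135) = +1, and (2/135)^2 = +1. Now have (1/135).
(1/135) = 1. Collecting the sign factors: 1.

1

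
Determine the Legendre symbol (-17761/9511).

1

(-17761/9511)
  = -(17761/9511)    [9511 ≡ 3 mod 4 ⇒ (-1/9511) = -1]
  = -(8250/9511)    [17761 ≡ 8250 mod 9511]
  = -(4125/9511)    [9511 ≡ 7 mod 8 ⇒ (2/9511) = +1]
  = -(9511/4125)    [QR: 4125 ≡ 1 mod 4, sign kept]
  = -(1261/4125)    [9511 ≡ 1261 mod 4125]
  = -(4125/1261)    [QR: 1261 ≡ 1 mod 4, sign kept]
  = -(342/1261)    [4125 ≡ 342 mod 1261]
  = (171/1261)    [1261 ≡ 5 mod 8 ⇒ (2/1261) = -1]
  = (1261/171)    [QR: 1261 ≡ 1 mod 4, sign kept]
  = (64/171)    [1261 ≡ 64 mod 171]
  = (1/171)    [171 ≡ 3 mod 8 ⇒ (2/171)^6 = +1]
  = 1    [(1/171) = 1]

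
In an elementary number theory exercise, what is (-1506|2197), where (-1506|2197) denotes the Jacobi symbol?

(-1506|2197)
  = (1506|2197)    [2197 ≡ 1 mod 4 ⇒ (-1|2197) = +1]
  = -(753|2197)    [2197 ≡ 5 mod 8 ⇒ (2|2197) = -1]
  = -(2197|753)    [QR: 753 ≡ 1 mod 4, sign kept]
  = -(691|753)    [2197 ≡ 691 mod 753]
  = -(753|691)    [QR: 753 ≡ 1 mod 4, sign kept]
  = -(62|691)    [753 ≡ 62 mod 691]
  = (31|691)    [691 ≡ 3 mod 8 ⇒ (2|691) = -1]
  = -(691|31)    [QR: both ≡ 3 mod 4, sign flips]
  = -(9|31)    [691 ≡ 9 mod 31]
  = -(31|9)    [QR: 9 ≡ 1 mod 4, sign kept]
  = -(4|9)    [31 ≡ 4 mod 9]
  = -(1|9)    [9 ≡ 1 mod 8 ⇒ (2|9)^2 = +1]
  = -1    [(1|9) = 1]

-1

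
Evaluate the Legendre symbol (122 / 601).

(122 / 601)
  = (61 / 601)    [601 ≡ 1 mod 8 ⇒ (2 / 601) = +1]
  = (601 / 61)    [QR: 61 ≡ 1 mod 4, sign kept]
  = (52 / 61)    [601 ≡ 52 mod 61]
  = (13 / 61)    [61 ≡ 5 mod 8 ⇒ (2 / 61)^2 = +1]
  = (61 / 13)    [QR: 13 ≡ 1 mod 4, sign kept]
  = (9 / 13)    [61 ≡ 9 mod 13]
  = (13 / 9)    [QR: 9 ≡ 1 mod 4, sign kept]
  = (4 / 9)    [13 ≡ 4 mod 9]
  = (1 / 9)    [9 ≡ 1 mod 8 ⇒ (2 / 9)^2 = +1]
  = 1    [(1 / 9) = 1]

1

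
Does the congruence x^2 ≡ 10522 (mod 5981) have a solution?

no

(10522|5981)
  = (4541|5981)    [10522 ≡ 4541 mod 5981]
  = (5981|4541)    [QR: 4541 ≡ 1 mod 4, sign kept]
  = (1440|4541)    [5981 ≡ 1440 mod 4541]
  = -(45|4541)    [4541 ≡ 5 mod 8 ⇒ (2|4541)^5 = -1]
  = -(4541|45)    [QR: 45 ≡ 1 mod 4, sign kept]
  = -(41|45)    [4541 ≡ 41 mod 45]
  = -(45|41)    [QR: 41 ≡ 1 mod 4, sign kept]
  = -(4|41)    [45 ≡ 4 mod 41]
  = -(1|41)    [41 ≡ 1 mod 8 ⇒ (2|41)^2 = +1]
  = -1    [(1|41) = 1]
The Legendre symbol is -1, so x^2 ≡ 10522 (mod 5981) has no solution.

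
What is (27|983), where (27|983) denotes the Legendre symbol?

1

Both 27 ≡ 3 and 983 ≡ 3 (mod 4), so reciprocity gives (27|983) = -(983|27). Reduce: 983 ≡ 11 (mod 27). Now have -(11|27).
Both 11 ≡ 3 and 27 ≡ 3 (mod 4), so reciprocity gives (11|27) = -(27|11). Reduce: 27 ≡ 5 (mod 11). Now have (5|11).
5 ≡ 1 (mod 4), so quadratic reciprocity gives (5|11) = (11|5). Reduce: 11 ≡ 1 (mod 5). Now have (1|5).
(1|5) = 1. Collecting the sign factors: 1.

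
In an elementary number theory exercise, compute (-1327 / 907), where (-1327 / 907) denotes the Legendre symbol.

(-1327 / 907)
  = (487 / 907)    [-1327 ≡ 487 mod 907]
  = -(907 / 487)    [QR: both ≡ 3 mod 4, sign flips]
  = -(420 / 487)    [907 ≡ 420 mod 487]
  = -(105 / 487)    [487 ≡ 7 mod 8 ⇒ (2 / 487)^2 = +1]
  = -(487 / 105)    [QR: 105 ≡ 1 mod 4, sign kept]
  = -(67 / 105)    [487 ≡ 67 mod 105]
  = -(105 / 67)    [QR: 105 ≡ 1 mod 4, sign kept]
  = -(38 / 67)    [105 ≡ 38 mod 67]
  = (19 / 67)    [67 ≡ 3 mod 8 ⇒ (2 / 67) = -1]
  = -(67 / 19)    [QR: both ≡ 3 mod 4, sign flips]
  = -(10 / 19)    [67 ≡ 10 mod 19]
  = (5 / 19)    [19 ≡ 3 mod 8 ⇒ (2 / 19) = -1]
  = (19 / 5)    [QR: 5 ≡ 1 mod 4, sign kept]
  = (4 / 5)    [19 ≡ 4 mod 5]
  = (1 / 5)    [5 ≡ 5 mod 8 ⇒ (2 / 5)^2 = +1]
  = 1    [(1 / 5) = 1]

1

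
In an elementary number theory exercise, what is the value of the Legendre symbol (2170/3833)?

(2170/3833)
  = (1085/3833)    [3833 ≡ 1 mod 8 ⇒ (2/3833) = +1]
  = (3833/1085)    [QR: 1085 ≡ 1 mod 4, sign kept]
  = (578/1085)    [3833 ≡ 578 mod 1085]
  = -(289/1085)    [1085 ≡ 5 mod 8 ⇒ (2/1085) = -1]
  = -(1085/289)    [QR: 289 ≡ 1 mod 4, sign kept]
  = -(218/289)    [1085 ≡ 218 mod 289]
  = -(109/289)    [289 ≡ 1 mod 8 ⇒ (2/289) = +1]
  = -(289/109)    [QR: 109 ≡ 1 mod 4, sign kept]
  = -(71/109)    [289 ≡ 71 mod 109]
  = -(109/71)    [QR: 109 ≡ 1 mod 4, sign kept]
  = -(38/71)    [109 ≡ 38 mod 71]
  = -(19/71)    [71 ≡ 7 mod 8 ⇒ (2/71) = +1]
  = (71/19)    [QR: both ≡ 3 mod 4, sign flips]
  = (14/19)    [71 ≡ 14 mod 19]
  = -(7/19)    [19 ≡ 3 mod 8 ⇒ (2/19) = -1]
  = (19/7)    [QR: both ≡ 3 mod 4, sign flips]
  = (5/7)    [19 ≡ 5 mod 7]
  = (7/5)    [QR: 5 ≡ 1 mod 4, sign kept]
  = (2/5)    [7 ≡ 2 mod 5]
  = -(1/5)    [5 ≡ 5 mod 8 ⇒ (2/5) = -1]
  = -1    [(1/5) = 1]

-1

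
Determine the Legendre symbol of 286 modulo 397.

1

(286/397)
  = -(143/397)    [397 ≡ 5 mod 8 ⇒ (2/397) = -1]
  = -(397/143)    [QR: 397 ≡ 1 mod 4, sign kept]
  = -(111/143)    [397 ≡ 111 mod 143]
  = (143/111)    [QR: both ≡ 3 mod 4, sign flips]
  = (32/111)    [143 ≡ 32 mod 111]
  = (1/111)    [111 ≡ 7 mod 8 ⇒ (2/111)^5 = +1]
  = 1    [(1/111) = 1]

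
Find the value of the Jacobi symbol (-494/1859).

(-494/1859)
  = -(494/1859)    [1859 ≡ 3 mod 4 ⇒ (-1/1859) = -1]
  = (247/1859)    [1859 ≡ 3 mod 8 ⇒ (2/1859) = -1]
  = -(1859/247)    [QR: both ≡ 3 mod 4, sign flips]
  = -(130/247)    [1859 ≡ 130 mod 247]
  = -(65/247)    [247 ≡ 7 mod 8 ⇒ (2/247) = +1]
  = -(247/65)    [QR: 65 ≡ 1 mod 4, sign kept]
  = -(52/65)    [247 ≡ 52 mod 65]
  = -(13/65)    [65 ≡ 1 mod 8 ⇒ (2/65)^2 = +1]
  = -(65/13)    [QR: 13 ≡ 1 mod 4, sign kept]
  = -(0/13)    [65 ≡ 0 mod 13]
  = 0    [numerator 0, gcd > 1]

0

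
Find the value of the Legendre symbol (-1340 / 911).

Pull out -1: (-1340 / 911) = (-1 / 911)·(1340 / 911). Since 911 ≡ 3 (mod 4), (-1 / 911) = -1. Now have -(1340 / 911).
Reduce the numerator: 1340 ≡ 429 (mod 911), so (1340 / 911) = (429 / 911).
429 ≡ 1 (mod 4), so quadratic reciprocity gives (429 / 911) = (911 / 429). Reduce: 911 ≡ 53 (mod 429). Now have -(53 / 429).
53 ≡ 1 (mod 4), so quadratic reciprocity gives (53 / 429) = (429 / 53). Reduce: 429 ≡ 5 (mod 53). Now have -(5 / 53).
5 ≡ 1 (mod 4), so quadratic reciprocity gives (5 / 53) = (53 / 5). Reduce: 53 ≡ 3 (mod 5). Now have -(3 / 5).
5 ≡ 1 (mod 4), so quadratic reciprocity gives (3 / 5) = (5 / 3). Reduce: 5 ≡ 2 (mod 3). Now have -(2 / 3).
Factor out 2: 2 = 2. Since 3 ≡ 3 (mod 8), (2 / 3) = -1. Now have (1 / 3).
(1 / 3) = 1. Collecting the sign factors: 1.

1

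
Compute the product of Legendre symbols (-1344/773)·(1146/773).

1

By multiplicativity, (-1344·1146/773) = (-1344/773)·(1146/773).
First factor (-1344/773):
(-1344/773)
  = (202/773)    [-1344 ≡ 202 mod 773]
  = -(101/773)    [773 ≡ 5 mod 8 ⇒ (2/773) = -1]
  = -(773/101)    [QR: 101 ≡ 1 mod 4, sign kept]
  = -(66/101)    [773 ≡ 66 mod 101]
  = (33/101)    [101 ≡ 5 mod 8 ⇒ (2/101) = -1]
  = (101/33)    [QR: 33 ≡ 1 mod 4, sign kept]
  = (2/33)    [101 ≡ 2 mod 33]
  = (1/33)    [33 ≡ 1 mod 8 ⇒ (2/33) = +1]
  = 1    [(1/33) = 1]
Second factor (1146/773):
(1146/773)
  = (373/773)    [1146 ≡ 373 mod 773]
  = (773/373)    [QR: 373 ≡ 1 mod 4, sign kept]
  = (27/373)    [773 ≡ 27 mod 373]
  = (373/27)    [QR: 373 ≡ 1 mod 4, sign kept]
  = (22/27)    [373 ≡ 22 mod 27]
  = -(11/27)    [27 ≡ 3 mod 8 ⇒ (2/27) = -1]
  = (27/11)    [QR: both ≡ 3 mod 4, sign flips]
  = (5/11)    [27 ≡ 5 mod 11]
  = (11/5)    [QR: 5 ≡ 1 mod 4, sign kept]
  = (1/5)    [11 ≡ 1 mod 5]
  = 1    [(1/5) = 1]
Product: (1)·(1) = 1.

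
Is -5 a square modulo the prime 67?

yes

Pull out -1: (-5/67) = (-1/67)·(5/67). Since 67 ≡ 3 (mod 4), (-1/67) = -1. Now have -(5/67).
5 ≡ 1 (mod 4), so quadratic reciprocity gives (5/67) = (67/5). Reduce: 67 ≡ 2 (mod 5). Now have -(2/5).
Factor out 2: 2 = 2. Since 5 ≡ 5 (mod 8), (2/5) = -1. Now have (1/5).
(1/5) = 1. Collecting the sign factors: 1.
The Legendre symbol is 1, so x^2 ≡ -5 (mod 67) has solution.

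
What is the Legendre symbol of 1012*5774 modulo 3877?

-1

By multiplicativity, (1012·5774/3877) = (1012/3877)·(5774/3877).
First factor (1012/3877):
(1012/3877)
  = (253/3877)    [3877 ≡ 5 mod 8 ⇒ (2/3877)^2 = +1]
  = (3877/253)    [QR: 253 ≡ 1 mod 4, sign kept]
  = (82/253)    [3877 ≡ 82 mod 253]
  = -(41/253)    [253 ≡ 5 mod 8 ⇒ (2/253) = -1]
  = -(253/41)    [QR: 41 ≡ 1 mod 4, sign kept]
  = -(7/41)    [253 ≡ 7 mod 41]
  = -(41/7)    [QR: 41 ≡ 1 mod 4, sign kept]
  = -(6/7)    [41 ≡ 6 mod 7]
  = -(3/7)    [7 ≡ 7 mod 8 ⇒ (2/7) = +1]
  = (7/3)    [QR: both ≡ 3 mod 4, sign flips]
  = (1/3)    [7 ≡ 1 mod 3]
  = 1    [(1/3) = 1]
Second factor (5774/3877):
(5774/3877)
  = (1897/3877)    [5774 ≡ 1897 mod 3877]
  = (3877/1897)    [QR: 1897 ≡ 1 mod 4, sign kept]
  = (83/1897)    [3877 ≡ 83 mod 1897]
  = (1897/83)    [QR: 1897 ≡ 1 mod 4, sign kept]
  = (71/83)    [1897 ≡ 71 mod 83]
  = -(83/71)    [QR: both ≡ 3 mod 4, sign flips]
  = -(12/71)    [83 ≡ 12 mod 71]
  = -(3/71)    [71 ≡ 7 mod 8 ⇒ (2/71)^2 = +1]
  = (71/3)    [QR: both ≡ 3 mod 4, sign flips]
  = (2/3)    [71 ≡ 2 mod 3]
  = -(1/3)    [3 ≡ 3 mod 8 ⇒ (2/3) = -1]
  = -1    [(1/3) = 1]
Product: (1)·(-1) = -1.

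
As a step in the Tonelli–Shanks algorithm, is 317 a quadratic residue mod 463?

no

(317/463)
  = (463/317)    [QR: 317 ≡ 1 mod 4, sign kept]
  = (146/317)    [463 ≡ 146 mod 317]
  = -(73/317)    [317 ≡ 5 mod 8 ⇒ (2/317) = -1]
  = -(317/73)    [QR: 73 ≡ 1 mod 4, sign kept]
  = -(25/73)    [317 ≡ 25 mod 73]
  = -(73/25)    [QR: 25 ≡ 1 mod 4, sign kept]
  = -(23/25)    [73 ≡ 23 mod 25]
  = -(25/23)    [QR: 25 ≡ 1 mod 4, sign kept]
  = -(2/23)    [25 ≡ 2 mod 23]
  = -(1/23)    [23 ≡ 7 mod 8 ⇒ (2/23) = +1]
  = -1    [(1/23) = 1]
(317/463) = -1, and 463 is prime, so 317 is not a quadratic residue mod 463.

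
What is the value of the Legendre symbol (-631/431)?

(-631/431)
  = (231/431)    [-631 ≡ 231 mod 431]
  = -(431/231)    [QR: both ≡ 3 mod 4, sign flips]
  = -(200/231)    [431 ≡ 200 mod 231]
  = -(25/231)    [231 ≡ 7 mod 8 ⇒ (2/231)^3 = +1]
  = -(231/25)    [QR: 25 ≡ 1 mod 4, sign kept]
  = -(6/25)    [231 ≡ 6 mod 25]
  = -(3/25)    [25 ≡ 1 mod 8 ⇒ (2/25) = +1]
  = -(25/3)    [QR: 25 ≡ 1 mod 4, sign kept]
  = -(1/3)    [25 ≡ 1 mod 3]
  = -1    [(1/3) = 1]

-1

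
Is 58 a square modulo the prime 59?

Factor out 2: 58 = 2·29. Since 59 ≡ 3 (mod 8), (2/59) = -1. Now have -(29/59).
29 ≡ 1 (mod 4), so quadratic reciprocity gives (29/59) = (59/29). Reduce: 59 ≡ 1 (mod 29). Now have -(1/29).
(1/29) = 1. Collecting the sign factors: -1.
The Legendre symbol is -1, so x^2 ≡ 58 (mod 59) has no solution.

no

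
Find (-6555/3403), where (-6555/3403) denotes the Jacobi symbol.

(-6555/3403)
  = (251/3403)    [-6555 ≡ 251 mod 3403]
  = -(3403/251)    [QR: both ≡ 3 mod 4, sign flips]
  = -(140/251)    [3403 ≡ 140 mod 251]
  = -(35/251)    [251 ≡ 3 mod 8 ⇒ (2/251)^2 = +1]
  = (251/35)    [QR: both ≡ 3 mod 4, sign flips]
  = (6/35)    [251 ≡ 6 mod 35]
  = -(3/35)    [35 ≡ 3 mod 8 ⇒ (2/35) = -1]
  = (35/3)    [QR: both ≡ 3 mod 4, sign flips]
  = (2/3)    [35 ≡ 2 mod 3]
  = -(1/3)    [3 ≡ 3 mod 8 ⇒ (2/3) = -1]
  = -1    [(1/3) = 1]

-1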